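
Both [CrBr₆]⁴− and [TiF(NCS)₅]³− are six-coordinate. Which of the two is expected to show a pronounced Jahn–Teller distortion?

[CrBr₆]⁴−: Each bromide is −1; balancing the −4 overall charge requires Cr(II). Cr sits in group 6, so the d-electron count is 6 − 2 = 4. Bromide is a weak-field ligand for a first-row metal, so the complex is high-spin. The t₂g³e_g¹ (high-spin) configuration has an unevenly filled e_g set; the Jahn–Teller theorem predicts a tetragonal distortion (typically axial elongation) to lift the degeneracy.
[TiF(NCS)₅]³−: Summing ligand charges against the −3 overall charge gives an oxidation state of +3 for titanium. Ti sits in group 4, so the d-electron count is 4 − 3 = 1. The d¹ configuration leaves the e_g set evenly filled (or empty) — no strong Jahn–Teller driving force.

[CrBr₆]⁴−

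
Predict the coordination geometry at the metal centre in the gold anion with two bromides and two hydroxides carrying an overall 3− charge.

Each bromide is −1; each hydroxide is −1; balancing the −3 overall charge requires Au(I).
Group 11 minus oxidation state 1 gives a d¹⁰ configuration.
With 4 monodentate ligands the coordination number is 4.
A d¹⁰ ion has no crystal-field stabilisation preference between square planar and tetrahedral, so four ligands adopt the sterically favoured tetrahedral geometry.

tetrahedral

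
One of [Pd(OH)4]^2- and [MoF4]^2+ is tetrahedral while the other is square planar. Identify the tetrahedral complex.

[MoF4]^2+

For [Pd(OH)4]^2-: Ligand charges: each hydroxide is −1. With an overall charge of −2 the palladium centre must be in the +2 oxidation state. Pd sits in group 10, so the d-electron count is 10 − 2 = 8. A 4d d⁸ ion has a large crystal-field splitting; square planar leaves the high-energy d_{x²−y²} orbital empty and maximises CFSE. → square planar.
For [MoF4]^2+: Each fluoride is −1; balancing the +2 overall charge requires Mo(VI). Mo sits in group 6, so the d-electron count is 6 − 6 = 0. A d⁰ ion has no crystal-field stabilisation preference between square planar and tetrahedral, so four ligands adopt the sterically favoured tetrahedral geometry. → tetrahedral.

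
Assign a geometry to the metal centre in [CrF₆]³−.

Each fluoride is −1; balancing the −3 overall charge requires Cr(III).
Cr sits in group 6, so the d-electron count is 6 − 3 = 3.
Coordination number: 6.
Six donors around a single metal centre give an octahedral coordination sphere.

octahedral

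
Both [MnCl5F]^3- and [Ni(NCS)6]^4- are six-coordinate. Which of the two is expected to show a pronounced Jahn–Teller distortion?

[MnCl5F]^3-

[MnCl5F]^3-: Ligand charges: each chloride is −1; each fluoride is −1. With an overall charge of −3 the manganese centre must be in the +3 oxidation state. Mn sits in group 7, so the d-electron count is 7 − 3 = 4. Chloride and fluoride are weak-field ligands for a first-row metal, so the complex is high-spin. The t₂g³e_g¹ (high-spin) configuration has an unevenly filled e_g set; the Jahn–Teller theorem predicts a tetragonal distortion (typically axial elongation) to lift the degeneracy.
[Ni(NCS)6]^4-: Summing ligand charges against the −4 overall charge gives an oxidation state of +2 for nickel. Nickel is a group-10 element; Ni(II) is therefore d⁸. The d⁸ configuration leaves the e_g set evenly filled (or empty) — no strong Jahn–Teller driving force.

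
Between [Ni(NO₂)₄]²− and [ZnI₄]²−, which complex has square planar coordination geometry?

[Ni(NO₂)₄]²−

For [Ni(NO₂)₄]²−: Ligand charges: each nitro (N-bound nitrite) is −1. With an overall charge of −2 the nickel centre must be in the +2 oxidation state. Ni sits in group 10, so the d-electron count is 10 − 2 = 8. Nitro (N-bound nitrite) is a strong-field ligand (high in the spectrochemical series). A 3d d⁸ ion with strong-field ligands gains enough CFSE to favour square planar over tetrahedral. → square planar.
For [ZnI₄]²−: Each iodide is −1; balancing the −2 overall charge requires Zn(II). Zn sits in group 12, so the d-electron count is 12 − 2 = 10. A d¹⁰ ion has no crystal-field stabilisation preference between square planar and tetrahedral, so four ligands adopt the sterically favoured tetrahedral geometry. → tetrahedral.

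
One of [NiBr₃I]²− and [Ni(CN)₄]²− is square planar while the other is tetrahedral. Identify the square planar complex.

[Ni(CN)₄]²−

For [NiBr₃I]²−: Each bromide is −1; each iodide is −1; balancing the −2 overall charge requires Ni(II). Ni sits in group 10, so the d-electron count is 10 − 2 = 8. Bromide and iodide are weak-field ligands. With weak-field ligands the CFSE gain from square planar is small, so a 3d d⁸ ion takes the sterically preferred tetrahedral geometry. → tetrahedral.
For [Ni(CN)₄]²−: Each cyanide is −1; balancing the −2 overall charge requires Ni(II). Ni sits in group 10, so the d-electron count is 10 − 2 = 8. Cyanide is a strong-field ligand (high in the spectrochemical series). A 3d d⁸ ion with strong-field ligands gains enough CFSE to favour square planar over tetrahedral. → square planar.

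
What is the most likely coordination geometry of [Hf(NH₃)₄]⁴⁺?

tetrahedral

Ligand charges: ammonia is neutral. With an overall charge of +4 the hafnium centre must be in the +4 oxidation state.
Hf sits in group 4, so the d-electron count is 4 − 4 = 0.
With 4 monodentate ligands the coordination number is 4.
A d⁰ ion has no crystal-field stabilisation preference between square planar and tetrahedral, so four ligands adopt the sterically favoured tetrahedral geometry.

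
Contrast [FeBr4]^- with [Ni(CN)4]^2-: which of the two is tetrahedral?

For [FeBr4]^-: Ligand charges: each bromide is −1. With an overall charge of −1 the iron centre must be in the +3 oxidation state. Group 8 minus oxidation state 3 gives a d⁵ configuration. A high-spin d⁵ ion has zero CFSE in either geometry, so four ligands adopt the sterically favoured tetrahedral geometry. → tetrahedral.
For [Ni(CN)4]^2-: Each cyanide is −1; balancing the −2 overall charge requires Ni(II). Group 10 minus oxidation state 2 gives a d⁸ configuration. Cyanide is a strong-field ligand (high in the spectrochemical series). A 3d d⁸ ion with strong-field ligands gains enough CFSE to favour square planar over tetrahedral. → square planar.

[FeBr4]^-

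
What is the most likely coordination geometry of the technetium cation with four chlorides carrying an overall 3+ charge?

tetrahedral

Each chloride is −1; balancing the +3 overall charge requires Tc(VII).
Group 7 minus oxidation state 7 gives a d⁰ configuration.
Coordination number: 4.
A d⁰ ion has no crystal-field stabilisation preference between square planar and tetrahedral, so four ligands adopt the sterically favoured tetrahedral geometry.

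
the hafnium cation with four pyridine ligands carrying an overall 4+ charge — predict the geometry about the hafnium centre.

Pyridine is neutral; balancing the +4 overall charge requires Hf(IV).
Group 4 minus oxidation state 4 gives a d⁰ configuration.
With 4 monodentate ligands the coordination number is 4.
A d⁰ ion has no crystal-field stabilisation preference between square planar and tetrahedral, so four ligands adopt the sterically favoured tetrahedral geometry.

tetrahedral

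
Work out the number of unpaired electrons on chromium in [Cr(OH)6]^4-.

Summing ligand charges against the −4 overall charge gives an oxidation state of +2 for chromium.
Cr sits in group 6, so the d-electron count is 6 − 2 = 4.
The spin state decides the count: Hydroxide is a weak-field ligand for a first-row metal, so the complex is high-spin.
An octahedral high-spin d⁴ ion is t₂g³e_g¹, giving 4 unpaired electrons.

4 unpaired electrons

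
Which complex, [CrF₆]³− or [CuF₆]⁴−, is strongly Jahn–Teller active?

[CrF₆]³−: Ligand charges: each fluoride is −1. With an overall charge of −3 the chromium centre must be in the +3 oxidation state. Cr sits in group 6, so the d-electron count is 6 − 3 = 3. The d³ configuration leaves the e_g set evenly filled (or empty) — no strong Jahn–Teller driving force.
[CuF₆]⁴−: Ligand charges: each fluoride is −1. With an overall charge of −4 the copper centre must be in the +2 oxidation state. Group 11 minus oxidation state 2 gives a d⁹ configuration. The t₂g⁶e_g³ configuration has an unevenly filled e_g set; the Jahn–Teller theorem predicts a tetragonal distortion (typically axial elongation) to lift the degeneracy.

[CuF₆]⁴−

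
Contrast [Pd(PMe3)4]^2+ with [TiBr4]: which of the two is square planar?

For [Pd(PMe3)4]^2+: Ligand charges: trimethylphosphine is neutral. With an overall charge of +2 the palladium centre must be in the +2 oxidation state. Pd sits in group 10, so the d-electron count is 10 − 2 = 8. A 4d d⁸ ion has a large crystal-field splitting; square planar leaves the high-energy d_{x²−y²} orbital empty and maximises CFSE. → square planar.
For [TiBr4]: Summing ligand charges against the 0 overall charge gives an oxidation state of +4 for titanium. Ti sits in group 4, so the d-electron count is 4 − 4 = 0. A d⁰ ion has no crystal-field stabilisation preference between square planar and tetrahedral, so four ligands adopt the sterically favoured tetrahedral geometry. → tetrahedral.

[Pd(PMe3)4]^2+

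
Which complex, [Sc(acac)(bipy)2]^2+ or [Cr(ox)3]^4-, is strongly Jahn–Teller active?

[Sc(acac)(bipy)2]^2+: Summing ligand charges against the +2 overall charge gives an oxidation state of +3 for scandium. Scandium is a group-3 element; Sc(III) is therefore d⁰. The d⁰ configuration leaves the e_g set evenly filled (or empty) — no strong Jahn–Teller driving force.
[Cr(ox)3]^4-: Each oxalate is −2; balancing the −4 overall charge requires Cr(II). Chromium is a group-6 element; Cr(II) is therefore d⁴. Oxalate is a weak-field ligand for a first-row metal, so the complex is high-spin. The t₂g³e_g¹ (high-spin) configuration has an unevenly filled e_g set; the Jahn–Teller theorem predicts a tetragonal distortion (typically axial elongation) to lift the degeneracy.

[Cr(ox)3]^4-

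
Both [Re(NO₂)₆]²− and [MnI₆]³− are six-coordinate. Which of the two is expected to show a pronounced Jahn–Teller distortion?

[MnI₆]³−

[Re(NO₂)₆]²−: Summing ligand charges against the −2 overall charge gives an oxidation state of +4 for rhenium. Re sits in group 7, so the d-electron count is 7 − 4 = 3. The d³ configuration leaves the e_g set evenly filled (or empty) — no strong Jahn–Teller driving force.
[MnI₆]³−: Each iodide is −1; balancing the −3 overall charge requires Mn(III). Group 7 minus oxidation state 3 gives a d⁴ configuration. Iodide is a weak-field ligand for a first-row metal, so the complex is high-spin. The t₂g³e_g¹ (high-spin) configuration has an unevenly filled e_g set; the Jahn–Teller theorem predicts a tetragonal distortion (typically axial elongation) to lift the degeneracy.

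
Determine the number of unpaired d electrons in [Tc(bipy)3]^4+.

3 unpaired electrons

Ligand charges: 2,2′-bipyridine is neutral. With an overall charge of +4 the technetium centre must be in the +4 oxidation state.
Technetium is a group-7 element; Tc(IV) is therefore d³.
Counting donor atoms: 3×2,2′-bipyridine (bidentate) → 6 donors. Coordination number = 6.
In an octahedral field the d³ configuration is t₂g³e_g⁰ (only one arrangement possible), giving 3 unpaired electrons.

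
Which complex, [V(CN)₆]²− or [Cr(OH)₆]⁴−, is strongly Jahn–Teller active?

[V(CN)₆]²−: Summing ligand charges against the −2 overall charge gives an oxidation state of +4 for vanadium. Vanadium is a group-5 element; V(IV) is therefore d¹. The d¹ configuration leaves the e_g set evenly filled (or empty) — no strong Jahn–Teller driving force.
[Cr(OH)₆]⁴−: Ligand charges: each hydroxide is −1. With an overall charge of −4 the chromium centre must be in the +2 oxidation state. Chromium is a group-6 element; Cr(II) is therefore d⁴. Hydroxide is a weak-field ligand for a first-row metal, so the complex is high-spin. The t₂g³e_g¹ (high-spin) configuration has an unevenly filled e_g set; the Jahn–Teller theorem predicts a tetragonal distortion (typically axial elongation) to lift the degeneracy.

[Cr(OH)₆]⁴−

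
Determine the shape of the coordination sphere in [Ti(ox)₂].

Summing ligand charges against the 0 overall charge gives an oxidation state of +4 for titanium.
Titanium is a group-4 element; Ti(IV) is therefore d⁰.
Counting donor atoms: 2×oxalate (bidentate) → 4 donors. Coordination number = 4.
A d⁰ ion has no crystal-field stabilisation preference between square planar and tetrahedral, so four ligands adopt the sterically favoured tetrahedral geometry.

tetrahedral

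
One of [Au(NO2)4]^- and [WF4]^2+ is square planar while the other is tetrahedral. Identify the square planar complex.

For [Au(NO2)4]^-: Summing ligand charges against the −1 overall charge gives an oxidation state of +3 for gold. Gold is a group-11 element; Au(III) is therefore d⁸. A 5d d⁸ ion has a large crystal-field splitting; square planar leaves the high-energy d_{x²−y²} orbital empty and maximises CFSE. → square planar.
For [WF4]^2+: Each fluoride is −1; balancing the +2 overall charge requires W(VI). Tungsten is a group-6 element; W(VI) is therefore d⁰. A d⁰ ion has no crystal-field stabilisation preference between square planar and tetrahedral, so four ligands adopt the sterically favoured tetrahedral geometry. → tetrahedral.

[Au(NO2)4]^-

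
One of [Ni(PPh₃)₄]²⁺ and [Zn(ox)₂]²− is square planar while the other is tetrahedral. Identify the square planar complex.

[Ni(PPh₃)₄]²⁺

For [Ni(PPh₃)₄]²⁺: Triphenylphosphine is neutral; balancing the +2 overall charge requires Ni(II). Group 10 minus oxidation state 2 gives a d⁸ configuration. Triphenylphosphine is a strong-field ligand (high in the spectrochemical series). A 3d d⁸ ion with strong-field ligands gains enough CFSE to favour square planar over tetrahedral. → square planar.
For [Zn(ox)₂]²−: Ligand charges: each oxalate is −2. With an overall charge of −2 the zinc centre must be in the +2 oxidation state. Group 12 minus oxidation state 2 gives a d¹⁰ configuration. A d¹⁰ ion has no crystal-field stabilisation preference between square planar and tetrahedral, so four ligands adopt the sterically favoured tetrahedral geometry. → tetrahedral.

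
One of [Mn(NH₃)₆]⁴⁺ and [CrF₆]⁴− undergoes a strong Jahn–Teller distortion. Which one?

[CrF₆]⁴−

[Mn(NH₃)₆]⁴⁺: Summing ligand charges against the +4 overall charge gives an oxidation state of +4 for manganese. Mn sits in group 7, so the d-electron count is 7 − 4 = 3. The d³ configuration leaves the e_g set evenly filled (or empty) — no strong Jahn–Teller driving force.
[CrF₆]⁴−: Each fluoride is −1; balancing the −4 overall charge requires Cr(II). Group 6 minus oxidation state 2 gives a d⁴ configuration. Fluoride is a weak-field ligand for a first-row metal, so the complex is high-spin. The t₂g³e_g¹ (high-spin) configuration has an unevenly filled e_g set; the Jahn–Teller theorem predicts a tetragonal distortion (typically axial elongation) to lift the degeneracy.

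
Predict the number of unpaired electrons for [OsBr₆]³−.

Summing ligand charges against the −3 overall charge gives an oxidation state of +3 for osmium.
Osmium is a group-8 element; Os(III) is therefore d⁵.
The spin state decides the count: a 5d ion has a large Δₒ and is invariably low-spin.
An octahedral low-spin d⁵ ion is t₂g⁵e_g⁰, giving 1 unpaired electron.

1 unpaired electron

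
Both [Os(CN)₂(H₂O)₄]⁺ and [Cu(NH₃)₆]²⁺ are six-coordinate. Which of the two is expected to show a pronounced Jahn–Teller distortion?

[Cu(NH₃)₆]²⁺

[Os(CN)₂(H₂O)₄]⁺: Ligand charges: each cyanide is −1; water is neutral. With an overall charge of +1 the osmium centre must be in the +3 oxidation state. Os sits in group 8, so the d-electron count is 8 − 3 = 5. A 5d ion has a large Δₒ and is invariably low-spin. The d⁵ configuration leaves the e_g set evenly filled (or empty) — no strong Jahn–Teller driving force.
[Cu(NH₃)₆]²⁺: Summing ligand charges against the +2 overall charge gives an oxidation state of +2 for copper. Group 11 minus oxidation state 2 gives a d⁹ configuration. The t₂g⁶e_g³ configuration has an unevenly filled e_g set; the Jahn–Teller theorem predicts a tetragonal distortion (typically axial elongation) to lift the degeneracy.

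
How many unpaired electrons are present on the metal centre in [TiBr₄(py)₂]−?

1 unpaired electron

Summing ligand charges against the −1 overall charge gives an oxidation state of +3 for titanium.
Ti sits in group 4, so the d-electron count is 4 − 3 = 1.
In an octahedral field the d¹ configuration is t₂g¹e_g⁰ (only one arrangement possible), giving 1 unpaired electron.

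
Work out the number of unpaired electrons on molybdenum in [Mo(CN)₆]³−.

Ligand charges: each cyanide is −1. With an overall charge of −3 the molybdenum centre must be in the +3 oxidation state.
Molybdenum is a group-6 element; Mo(III) is therefore d³.
In an octahedral field the d³ configuration is t₂g³e_g⁰ (only one arrangement possible), giving 3 unpaired electrons.

3 unpaired electrons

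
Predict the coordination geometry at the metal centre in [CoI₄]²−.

Ligand charges: each iodide is −1. With an overall charge of −2 the cobalt centre must be in the +2 oxidation state.
Cobalt is a group-9 element; Co(II) is therefore d⁷.
With 4 monodentate ligands the coordination number is 4.
Iodide is a weak-field ligand.
For a high-spin 3d d⁷ ion with weak-field ligands the small Δₜ gives little square-planar CFSE advantage, so four ligands adopt the sterically favoured tetrahedral geometry.

tetrahedral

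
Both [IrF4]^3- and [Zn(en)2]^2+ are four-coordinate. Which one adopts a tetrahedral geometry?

For [IrF4]^3-: Summing ligand charges against the −3 overall charge gives an oxidation state of +1 for iridium. Group 9 minus oxidation state 1 gives a d⁸ configuration. A 5d d⁸ ion has a large crystal-field splitting; square planar leaves the high-energy d_{x²−y²} orbital empty and maximises CFSE. → square planar.
For [Zn(en)2]^2+: Ethylenediamine is neutral; balancing the +2 overall charge requires Zn(II). Zinc is a group-12 element; Zn(II) is therefore d¹⁰. A d¹⁰ ion has no crystal-field stabilisation preference between square planar and tetrahedral, so four ligands adopt the sterically favoured tetrahedral geometry. → tetrahedral.

[Zn(en)2]^2+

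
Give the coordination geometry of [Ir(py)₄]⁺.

Pyridine is neutral; balancing the +1 overall charge requires Ir(I).
Iridium is a group-9 element; Ir(I) is therefore d⁸.
With 4 monodentate ligands the coordination number is 4.
A 5d d⁸ ion has a large crystal-field splitting; square planar leaves the high-energy d_{x²−y²} orbital empty and maximises CFSE.

square planar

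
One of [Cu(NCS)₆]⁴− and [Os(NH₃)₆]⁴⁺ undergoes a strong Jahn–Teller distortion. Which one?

[Cu(NCS)₆]⁴−: Each isothiocyanate is −1; balancing the −4 overall charge requires Cu(II). Group 11 minus oxidation state 2 gives a d⁹ configuration. The t₂g⁶e_g³ configuration has an unevenly filled e_g set; the Jahn–Teller theorem predicts a tetragonal distortion (typically axial elongation) to lift the degeneracy.
[Os(NH₃)₆]⁴⁺: Ligand charges: ammonia is neutral. With an overall charge of +4 the osmium centre must be in the +4 oxidation state. Osmium is a group-8 element; Os(IV) is therefore d⁴. A 5d ion has a large Δₒ and is invariably low-spin. The d⁴ configuration leaves the e_g set evenly filled (or empty) — no strong Jahn–Teller driving force.

[Cu(NCS)₆]⁴−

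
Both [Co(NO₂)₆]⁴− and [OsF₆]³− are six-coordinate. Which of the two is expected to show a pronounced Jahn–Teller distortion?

[Co(NO₂)₆]⁴−

[Co(NO₂)₆]⁴−: Summing ligand charges against the −4 overall charge gives an oxidation state of +2 for cobalt. Group 9 minus oxidation state 2 gives a d⁷ configuration. Nitro (N-bound nitrite) is a strong-field ligand (high in the spectrochemical series) for a first-row metal, so the complex is low-spin. The t₂g⁶e_g¹ (low-spin) configuration has an unevenly filled e_g set; the Jahn–Teller theorem predicts a tetragonal distortion (typically axial elongation) to lift the degeneracy.
[OsF₆]³−: Each fluoride is −1; balancing the −3 overall charge requires Os(III). Os sits in group 8, so the d-electron count is 8 − 3 = 5. A 5d ion has a large Δₒ and is invariably low-spin. The d⁵ configuration leaves the e_g set evenly filled (or empty) — no strong Jahn–Teller driving force.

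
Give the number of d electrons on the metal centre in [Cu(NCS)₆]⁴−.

Summing ligand charges against the −4 overall charge gives an oxidation state of +2 for copper.
Cu sits in group 11, so the d-electron count is 11 − 2 = 9.

d⁹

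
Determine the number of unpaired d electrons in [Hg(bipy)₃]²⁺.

0 unpaired electrons

Ligand charges: 2,2′-bipyridine is neutral. With an overall charge of +2 the mercury centre must be in the +2 oxidation state.
Group 12 minus oxidation state 2 gives a d¹⁰ configuration.
Counting donor atoms: 3×2,2′-bipyridine (bidentate) → 6 donors. Coordination number = 6.
In an octahedral field the d¹⁰ configuration is t₂g⁶e_g⁴, giving 0 unpaired electrons.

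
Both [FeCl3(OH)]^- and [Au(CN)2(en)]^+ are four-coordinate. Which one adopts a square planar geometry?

For [FeCl3(OH)]^-: Each chloride is −1; each hydroxide is −1; balancing the −1 overall charge requires Fe(III). Group 8 minus oxidation state 3 gives a d⁵ configuration. A high-spin d⁵ ion has zero CFSE in either geometry, so four ligands adopt the sterically favoured tetrahedral geometry. → tetrahedral.
For [Au(CN)2(en)]^+: Each cyanide is −1; ethylenediamine is neutral; balancing the +1 overall charge requires Au(III). Au sits in group 11, so the d-electron count is 11 − 3 = 8. A 5d d⁸ ion has a large crystal-field splitting; square planar leaves the high-energy d_{x²−y²} orbital empty and maximises CFSE. → square planar.

[Au(CN)2(en)]^+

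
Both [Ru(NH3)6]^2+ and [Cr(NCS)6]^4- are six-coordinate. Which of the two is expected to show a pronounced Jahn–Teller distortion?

[Ru(NH3)6]^2+: Ligand charges: ammonia is neutral. With an overall charge of +2 the ruthenium centre must be in the +2 oxidation state. Ru sits in group 8, so the d-electron count is 8 − 2 = 6. A 4d ion has a large Δₒ and is invariably low-spin. The d⁶ configuration leaves the e_g set evenly filled (or empty) — no strong Jahn–Teller driving force.
[Cr(NCS)6]^4-: Ligand charges: each isothiocyanate is −1. With an overall charge of −4 the chromium centre must be in the +2 oxidation state. Group 6 minus oxidation state 2 gives a d⁴ configuration. Isothiocyanate is a weak-field ligand for a first-row metal, so the complex is high-spin. The t₂g³e_g¹ (high-spin) configuration has an unevenly filled e_g set; the Jahn–Teller theorem predicts a tetragonal distortion (typically axial elongation) to lift the degeneracy.

[Cr(NCS)6]^4-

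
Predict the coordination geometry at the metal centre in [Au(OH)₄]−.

Ligand charges: each hydroxide is −1. With an overall charge of −1 the gold centre must be in the +3 oxidation state.
Gold is a group-11 element; Au(III) is therefore d⁸.
Coordination number: 4.
A 5d d⁸ ion has a large crystal-field splitting; square planar leaves the high-energy d_{x²−y²} orbital empty and maximises CFSE.

square planar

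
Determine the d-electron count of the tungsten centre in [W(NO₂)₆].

Each nitro (N-bound nitrite) is −1; balancing the 0 overall charge requires W(VI).
Tungsten is a group-6 element; W(VI) is therefore d⁰.

d⁰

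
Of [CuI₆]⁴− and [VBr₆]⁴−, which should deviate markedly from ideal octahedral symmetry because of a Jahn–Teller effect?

[CuI₆]⁴−

[CuI₆]⁴−: Each iodide is −1; balancing the −4 overall charge requires Cu(II). Cu sits in group 11, so the d-electron count is 11 − 2 = 9. The t₂g⁶e_g³ configuration has an unevenly filled e_g set; the Jahn–Teller theorem predicts a tetragonal distortion (typically axial elongation) to lift the degeneracy.
[VBr₆]⁴−: Ligand charges: each bromide is −1. With an overall charge of −4 the vanadium centre must be in the +2 oxidation state. V sits in group 5, so the d-electron count is 5 − 2 = 3. The d³ configuration leaves the e_g set evenly filled (or empty) — no strong Jahn–Teller driving force.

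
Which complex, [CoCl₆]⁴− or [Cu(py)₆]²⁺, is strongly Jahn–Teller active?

[CoCl₆]⁴−: Ligand charges: each chloride is −1. With an overall charge of −4 the cobalt centre must be in the +2 oxidation state. Cobalt is a group-9 element; Co(II) is therefore d⁷. Chloride is a weak-field ligand for a first-row metal, so the complex is high-spin. The d⁷ configuration leaves the e_g set evenly filled (or empty) — no strong Jahn–Teller driving force.
[Cu(py)₆]²⁺: Ligand charges: pyridine is neutral. With an overall charge of +2 the copper centre must be in the +2 oxidation state. Cu sits in group 11, so the d-electron count is 11 − 2 = 9. The t₂g⁶e_g³ configuration has an unevenly filled e_g set; the Jahn–Teller theorem predicts a tetragonal distortion (typically axial elongation) to lift the degeneracy.

[Cu(py)₆]²⁺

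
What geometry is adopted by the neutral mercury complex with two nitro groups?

linear

Each nitro (N-bound nitrite) is −1; balancing the 0 overall charge requires Hg(II).
Hg sits in group 12, so the d-electron count is 12 − 2 = 10.
With 2 monodentate ligands the coordination number is 2.
A d¹⁰ ion with only two ligands adopts a linear arrangement (sp hybridisation; no CFSE preference).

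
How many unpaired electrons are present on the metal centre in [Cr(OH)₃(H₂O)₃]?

Summing ligand charges against the 0 overall charge gives an oxidation state of +3 for chromium.
Cr sits in group 6, so the d-electron count is 6 − 3 = 3.
In an octahedral field the d³ configuration is t₂g³e_g⁰ (only one arrangement possible), giving 3 unpaired electrons.

3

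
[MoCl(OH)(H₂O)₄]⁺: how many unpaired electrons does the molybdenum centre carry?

3

Ligand charges: each chloride is −1; each hydroxide is −1; water is neutral. With an overall charge of +1 the molybdenum centre must be in the +3 oxidation state.
Molybdenum is a group-6 element; Mo(III) is therefore d³.
In an octahedral field the d³ configuration is t₂g³e_g⁰ (only one arrangement possible), giving 3 unpaired electrons.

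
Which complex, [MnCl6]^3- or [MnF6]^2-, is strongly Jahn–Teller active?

[MnCl6]^3-

[MnCl6]^3-: Each chloride is −1; balancing the −3 overall charge requires Mn(III). Group 7 minus oxidation state 3 gives a d⁴ configuration. Chloride is a weak-field ligand for a first-row metal, so the complex is high-spin. The t₂g³e_g¹ (high-spin) configuration has an unevenly filled e_g set; the Jahn–Teller theorem predicts a tetragonal distortion (typically axial elongation) to lift the degeneracy.
[MnF6]^2-: Ligand charges: each fluoride is −1. With an overall charge of −2 the manganese centre must be in the +4 oxidation state. Manganese is a group-7 element; Mn(IV) is therefore d³. The d³ configuration leaves the e_g set evenly filled (or empty) — no strong Jahn–Teller driving force.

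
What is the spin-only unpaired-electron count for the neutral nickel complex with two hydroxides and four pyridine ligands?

Each hydroxide is −1; pyridine is neutral; balancing the 0 overall charge requires Ni(II).
Nickel is a group-10 element; Ni(II) is therefore d⁸.
In an octahedral field the d⁸ configuration is t₂g⁶e_g² (only one arrangement possible), giving 2 unpaired electrons.

2 unpaired electrons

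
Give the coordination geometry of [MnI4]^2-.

Summing ligand charges against the −2 overall charge gives an oxidation state of +2 for manganese.
Manganese is a group-7 element; Mn(II) is therefore d⁵.
With 4 monodentate ligands the coordination number is 4.
Iodide is a weak-field ligand.
A high-spin d⁵ ion has zero CFSE in either geometry, so four ligands adopt the sterically favoured tetrahedral geometry.

tetrahedral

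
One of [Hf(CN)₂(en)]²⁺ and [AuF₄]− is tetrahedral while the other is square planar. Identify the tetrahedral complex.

For [Hf(CN)₂(en)]²⁺: Ligand charges: each cyanide is −1; ethylenediamine is neutral. With an overall charge of +2 the hafnium centre must be in the +4 oxidation state. Hafnium is a group-4 element; Hf(IV) is therefore d⁰. A d⁰ ion has no crystal-field stabilisation preference between square planar and tetrahedral, so four ligands adopt the sterically favoured tetrahedral geometry. → tetrahedral.
For [AuF₄]−: Ligand charges: each fluoride is −1. With an overall charge of −1 the gold centre must be in the +3 oxidation state. Gold is a group-11 element; Au(III) is therefore d⁸. A 5d d⁸ ion has a large crystal-field splitting; square planar leaves the high-energy d_{x²−y²} orbital empty and maximises CFSE. → square planar.

[Hf(CN)₂(en)]²⁺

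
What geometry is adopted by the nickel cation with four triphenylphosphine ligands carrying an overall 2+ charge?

Triphenylphosphine is neutral; balancing the +2 overall charge requires Ni(II).
Group 10 minus oxidation state 2 gives a d⁸ configuration.
With 4 monodentate ligands the coordination number is 4.
Triphenylphosphine is a strong-field ligand (high in the spectrochemical series).
A 3d d⁸ ion with strong-field ligands gains enough CFSE to favour square planar over tetrahedral.

square planar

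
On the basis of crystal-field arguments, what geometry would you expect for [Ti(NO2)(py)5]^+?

Summing ligand charges against the +1 overall charge gives an oxidation state of +2 for titanium.
Group 4 minus oxidation state 2 gives a d² configuration.
Coordination number: 6.
Six donors around a single metal centre give an octahedral coordination sphere.

octahedral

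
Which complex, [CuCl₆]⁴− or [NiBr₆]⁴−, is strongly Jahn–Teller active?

[CuCl₆]⁴−

[CuCl₆]⁴−: Summing ligand charges against the −4 overall charge gives an oxidation state of +2 for copper. Copper is a group-11 element; Cu(II) is therefore d⁹. The t₂g⁶e_g³ configuration has an unevenly filled e_g set; the Jahn–Teller theorem predicts a tetragonal distortion (typically axial elongation) to lift the degeneracy.
[NiBr₆]⁴−: Ligand charges: each bromide is −1. With an overall charge of −4 the nickel centre must be in the +2 oxidation state. Nickel is a group-10 element; Ni(II) is therefore d⁸. The d⁸ configuration leaves the e_g set evenly filled (or empty) — no strong Jahn–Teller driving force.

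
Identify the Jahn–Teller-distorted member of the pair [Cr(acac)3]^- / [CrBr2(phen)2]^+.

[Cr(acac)3]^-

[Cr(acac)3]^-: Ligand charges: each acetylacetonate is −1. With an overall charge of −1 the chromium centre must be in the +2 oxidation state. Group 6 minus oxidation state 2 gives a d⁴ configuration. Acetylacetonate is a weak-field ligand for a first-row metal, so the complex is high-spin. The t₂g³e_g¹ (high-spin) configuration has an unevenly filled e_g set; the Jahn–Teller theorem predicts a tetragonal distortion (typically axial elongation) to lift the degeneracy.
[CrBr2(phen)2]^+: Ligand charges: each bromide is −1; 1,10-phenanthroline is neutral. With an overall charge of +1 the chromium centre must be in the +3 oxidation state. Cr sits in group 6, so the d-electron count is 6 − 3 = 3. The d³ configuration leaves the e_g set evenly filled (or empty) — no strong Jahn–Teller driving force.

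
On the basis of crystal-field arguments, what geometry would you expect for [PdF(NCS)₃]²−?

square planar

Ligand charges: each fluoride is −1; each isothiocyanate is −1. With an overall charge of −2 the palladium centre must be in the +2 oxidation state.
Palladium is a group-10 element; Pd(II) is therefore d⁸.
With 4 monodentate ligands the coordination number is 4.
A 4d d⁸ ion has a large crystal-field splitting; square planar leaves the high-energy d_{x²−y²} orbital empty and maximises CFSE.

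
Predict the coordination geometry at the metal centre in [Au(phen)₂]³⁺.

square planar

Summing ligand charges against the +3 overall charge gives an oxidation state of +3 for gold.
Au sits in group 11, so the d-electron count is 11 − 3 = 8.
Counting donor atoms: 2×1,10-phenanthroline (bidentate) → 4 donors. Coordination number = 4.
A 5d d⁸ ion has a large crystal-field splitting; square planar leaves the high-energy d_{x²−y²} orbital empty and maximises CFSE.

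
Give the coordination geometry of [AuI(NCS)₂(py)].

square planar

Summing ligand charges against the 0 overall charge gives an oxidation state of +3 for gold.
Au sits in group 11, so the d-electron count is 11 − 3 = 8.
With 4 monodentate ligands the coordination number is 4.
A 5d d⁸ ion has a large crystal-field splitting; square planar leaves the high-energy d_{x²−y²} orbital empty and maximises CFSE.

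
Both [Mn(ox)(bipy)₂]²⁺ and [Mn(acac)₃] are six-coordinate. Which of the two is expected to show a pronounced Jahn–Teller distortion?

[Mn(acac)₃]

[Mn(ox)(bipy)₂]²⁺: Summing ligand charges against the +2 overall charge gives an oxidation state of +4 for manganese. Mn sits in group 7, so the d-electron count is 7 − 4 = 3. The d³ configuration leaves the e_g set evenly filled (or empty) — no strong Jahn–Teller driving force.
[Mn(acac)₃]: Ligand charges: each acetylacetonate is −1. With an overall charge of 0 the manganese centre must be in the +3 oxidation state. Mn sits in group 7, so the d-electron count is 7 − 3 = 4. Acetylacetonate is a weak-field ligand for a first-row metal, so the complex is high-spin. The t₂g³e_g¹ (high-spin) configuration has an unevenly filled e_g set; the Jahn–Teller theorem predicts a tetragonal distortion (typically axial elongation) to lift the degeneracy.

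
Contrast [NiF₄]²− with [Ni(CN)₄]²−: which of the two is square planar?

For [NiF₄]²−: Ligand charges: each fluoride is −1. With an overall charge of −2 the nickel centre must be in the +2 oxidation state. Group 10 minus oxidation state 2 gives a d⁸ configuration. Fluoride is a weak-field ligand. With weak-field ligands the CFSE gain from square planar is small, so a 3d d⁸ ion takes the sterically preferred tetrahedral geometry. → tetrahedral.
For [Ni(CN)₄]²−: Each cyanide is −1; balancing the −2 overall charge requires Ni(II). Ni sits in group 10, so the d-electron count is 10 − 2 = 8. Cyanide is a strong-field ligand (high in the spectrochemical series). A 3d d⁸ ion with strong-field ligands gains enough CFSE to favour square planar over tetrahedral. → square planar.

[Ni(CN)₄]²−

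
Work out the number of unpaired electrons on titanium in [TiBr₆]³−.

Each bromide is −1; balancing the −3 overall charge requires Ti(III).
Ti sits in group 4, so the d-electron count is 4 − 3 = 1.
In an octahedral field the d¹ configuration is t₂g¹e_g⁰ (only one arrangement possible), giving 1 unpaired electron.

1 unpaired electron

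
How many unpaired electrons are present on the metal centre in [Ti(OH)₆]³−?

Each hydroxide is −1; balancing the −3 overall charge requires Ti(III).
Titanium is a group-4 element; Ti(III) is therefore d¹.
In an octahedral field the d¹ configuration is t₂g¹e_g⁰ (only one arrangement possible), giving 1 unpaired electron.

1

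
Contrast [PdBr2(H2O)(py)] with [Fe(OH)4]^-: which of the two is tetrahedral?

[Fe(OH)4]^-

For [PdBr2(H2O)(py)]: Each bromide is −1; water is neutral; pyridine is neutral; balancing the 0 overall charge requires Pd(II). Palladium is a group-10 element; Pd(II) is therefore d⁸. A 4d d⁸ ion has a large crystal-field splitting; square planar leaves the high-energy d_{x²−y²} orbital empty and maximises CFSE. → square planar.
For [Fe(OH)4]^-: Ligand charges: each hydroxide is −1. With an overall charge of −1 the iron centre must be in the +3 oxidation state. Iron is a group-8 element; Fe(III) is therefore d⁵. A high-spin d⁵ ion has zero CFSE in either geometry, so four ligands adopt the sterically favoured tetrahedral geometry. → tetrahedral.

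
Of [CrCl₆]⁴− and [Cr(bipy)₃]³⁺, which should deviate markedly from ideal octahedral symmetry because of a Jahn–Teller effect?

[CrCl₆]⁴−

[CrCl₆]⁴−: Summing ligand charges against the −4 overall charge gives an oxidation state of +2 for chromium. Cr sits in group 6, so the d-electron count is 6 − 2 = 4. Chloride is a weak-field ligand for a first-row metal, so the complex is high-spin. The t₂g³e_g¹ (high-spin) configuration has an unevenly filled e_g set; the Jahn–Teller theorem predicts a tetragonal distortion (typically axial elongation) to lift the degeneracy.
[Cr(bipy)₃]³⁺: 2,2′-bipyridine is neutral; balancing the +3 overall charge requires Cr(III). Group 6 minus oxidation state 3 gives a d³ configuration. The d³ configuration leaves the e_g set evenly filled (or empty) — no strong Jahn–Teller driving force.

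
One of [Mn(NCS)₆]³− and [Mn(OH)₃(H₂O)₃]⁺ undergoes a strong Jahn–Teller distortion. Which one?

[Mn(NCS)₆]³−: Ligand charges: each isothiocyanate is −1. With an overall charge of −3 the manganese centre must be in the +3 oxidation state. Mn sits in group 7, so the d-electron count is 7 − 3 = 4. Isothiocyanate is a weak-field ligand for a first-row metal, so the complex is high-spin. The t₂g³e_g¹ (high-spin) configuration has an unevenly filled e_g set; the Jahn–Teller theorem predicts a tetragonal distortion (typically axial elongation) to lift the degeneracy.
[Mn(OH)₃(H₂O)₃]⁺: Ligand charges: each hydroxide is −1; water is neutral. With an overall charge of +1 the manganese centre must be in the +4 oxidation state. Mn sits in group 7, so the d-electron count is 7 − 4 = 3. The d³ configuration leaves the e_g set evenly filled (or empty) — no strong Jahn–Teller driving force.

[Mn(NCS)₆]³−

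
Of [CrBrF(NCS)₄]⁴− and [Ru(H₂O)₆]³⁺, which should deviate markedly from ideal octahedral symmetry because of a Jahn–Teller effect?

[CrBrF(NCS)₄]⁴−: Summing ligand charges against the −4 overall charge gives an oxidation state of +2 for chromium. Group 6 minus oxidation state 2 gives a d⁴ configuration. Bromide, fluoride, and isothiocyanate are weak-field ligands for a first-row metal, so the complex is high-spin. The t₂g³e_g¹ (high-spin) configuration has an unevenly filled e_g set; the Jahn–Teller theorem predicts a tetragonal distortion (typically axial elongation) to lift the degeneracy.
[Ru(H₂O)₆]³⁺: Summing ligand charges against the +3 overall charge gives an oxidation state of +3 for ruthenium. Ruthenium is a group-8 element; Ru(III) is therefore d⁵. A 4d ion has a large Δₒ and is invariably low-spin. The d⁵ configuration leaves the e_g set evenly filled (or empty) — no strong Jahn–Teller driving force.

[CrBrF(NCS)₄]⁴−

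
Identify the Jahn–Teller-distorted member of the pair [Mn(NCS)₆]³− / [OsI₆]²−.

[Mn(NCS)₆]³−: Ligand charges: each isothiocyanate is −1. With an overall charge of −3 the manganese centre must be in the +3 oxidation state. Group 7 minus oxidation state 3 gives a d⁴ configuration. Isothiocyanate is a weak-field ligand for a first-row metal, so the complex is high-spin. The t₂g³e_g¹ (high-spin) configuration has an unevenly filled e_g set; the Jahn–Teller theorem predicts a tetragonal distortion (typically axial elongation) to lift the degeneracy.
[OsI₆]²−: Ligand charges: each iodide is −1. With an overall charge of −2 the osmium centre must be in the +4 oxidation state. Group 8 minus oxidation state 4 gives a d⁴ configuration. A 5d ion has a large Δₒ and is invariably low-spin. The d⁴ configuration leaves the e_g set evenly filled (or empty) — no strong Jahn–Teller driving force.

[Mn(NCS)₆]³−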